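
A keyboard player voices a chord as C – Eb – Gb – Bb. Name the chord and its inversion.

C half-diminished seventh, root position

The pitch classes C, Eb, Gb, Bb arrange in thirds as C–Eb–Gb–Bb: a C half-diminished seventh chord.
C is the root of C half-diminished seventh; root in the bass means root position (figured bass 7).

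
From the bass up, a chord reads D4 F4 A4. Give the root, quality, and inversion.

D minor, root position

The pitch classes D, F, A arrange in thirds as D–F–A: a D minor triad.
D is the root of D minor; root in the bass means root position (figured bass 5/3).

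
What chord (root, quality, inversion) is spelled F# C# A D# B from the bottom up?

The distinct note names are F#, C#, A, D#, B. Stacked in thirds they read B–D#–F#–A–C#, which is a dominant ninth chord on B.
The lowest note is F#, the fifth of the chord, so this is second inversion.

B dominant ninth, second inversion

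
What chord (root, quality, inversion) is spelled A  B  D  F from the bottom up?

The pitch classes A, B, D, F arrange in thirds as B–D–F–A: a B half-diminished seventh chord.
The lowest note is A, the seventh of the chord, so this is third inversion (figured bass 4/2).

B half-diminished seventh, third inversion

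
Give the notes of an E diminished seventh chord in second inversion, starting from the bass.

The chord tones are E–G–Bb–Db. With the fifth (Bb) lowest for second inversion: Bb, Db, E, G.

Bb, Db, E, G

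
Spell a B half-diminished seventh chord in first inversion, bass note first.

B half-diminished seventh is B–D–F–A. First inversion puts the third (D) in the bass, with the remaining tones above: D, F, A, B.

D, F, A, B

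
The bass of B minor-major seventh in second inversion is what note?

F#

B minor-major seventh is B–D–F#–A#. Second inversion places the fifth in the bass: F#.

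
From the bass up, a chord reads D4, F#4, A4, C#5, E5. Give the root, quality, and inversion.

D major ninth, root position

Reducing to letter names: D, F#, A, C#, E. These stack in thirds as D–F#–A–C#–E — a D major ninth chord.
With the root (D) in the bass, the chord is in root position.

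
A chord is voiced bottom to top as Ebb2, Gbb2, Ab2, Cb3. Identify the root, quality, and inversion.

Ab diminished seventh, second inversion

The pitch classes Ebb, Gbb, Ab, Cb arrange in thirds as Ab–Cb–Ebb–Gbb: an Ab diminished seventh chord.
The lowest note is Ebb, the fifth of the chord, so this is second inversion (figured bass 4/3).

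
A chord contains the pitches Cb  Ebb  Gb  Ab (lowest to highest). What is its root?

Ab

Reordering Cb, Ebb, Gb, Ab into stacked thirds gives Ab–Cb–Ebb–Gb; the bottom of that stack, Ab, is the root.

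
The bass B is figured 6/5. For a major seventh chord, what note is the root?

The figures 6/5 mean the third of the chord is in the bass. If B is the third of a major seventh chord, the root is G (chord tones G–B–D–F#).

G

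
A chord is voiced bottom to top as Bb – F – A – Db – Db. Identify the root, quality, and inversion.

Bb minor-major seventh, root position

Reducing to letter names: Bb, F, A, Db. These stack in thirds as Bb–Db–F–A — a Bb minor-major seventh chord.
The lowest note is Bb, the root of the chord, so this is root position (figured bass 7).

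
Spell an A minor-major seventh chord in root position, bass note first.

A, C, E, G#

Spelling A minor-major seventh: A–C–E–G#. In root position the root is bass, giving A, C, E, G# from the bottom.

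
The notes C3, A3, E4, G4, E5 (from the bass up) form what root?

C, A, E, G are the tones of an A minor seventh chord (A–C–E–G), making A the root.

A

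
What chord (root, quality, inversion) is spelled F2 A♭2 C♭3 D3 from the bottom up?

Reducing to letter names: F, Ab, Cb, D. These stack in thirds as D–F–Ab–Cb — a D diminished seventh chord.
With the third (F) in the bass, the chord is in first inversion (figured bass 6/5).

D diminished seventh, first inversion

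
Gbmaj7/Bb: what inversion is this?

Gbmaj7/Bb means Gb major seventh with Bb in the bass. Bb is the third of Gb major seventh (Gb–Bb–Db–F), so this is first inversion.

first inversion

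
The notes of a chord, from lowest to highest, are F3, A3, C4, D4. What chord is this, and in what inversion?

D minor seventh, first inversion

The distinct note names are F, A, C, D. Stacked in thirds they read D–F–A–C, which is a minor seventh chord on D.
With the third (F) in the bass, the chord is in first inversion (figured bass 6/5).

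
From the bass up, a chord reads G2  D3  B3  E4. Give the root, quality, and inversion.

Reducing to letter names: G, D, B, E. These stack in thirds as E–G–B–D — an E minor seventh chord.
The lowest note is G, the third of the chord, so this is first inversion (figured bass 6/5).

E minor seventh, first inversion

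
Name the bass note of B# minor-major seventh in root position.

In root position the root is lowest. For B# minor-major seventh (B#–D#–F##–A##) that is B#.

B#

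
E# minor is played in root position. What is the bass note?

In root position the root is lowest. For E# minor (E#–G#–B#) that is E#.

E#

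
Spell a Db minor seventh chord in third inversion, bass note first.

Cb, Db, Fb, Ab

The chord tones are Db–Fb–Ab–Cb. With the seventh (Cb) lowest for third inversion: Cb, Db, Fb, Ab.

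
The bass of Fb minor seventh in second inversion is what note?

Cb

The fifth of Fb minor seventh (Fb–Abb–Cb–Ebb) is Cb; that is the bass in second inversion.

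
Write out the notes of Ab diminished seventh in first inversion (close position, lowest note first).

Cb, Ebb, Gbb, Ab

Ab diminished seventh is Ab–Cb–Ebb–Gbb. First inversion puts the third (Cb) in the bass, with the remaining tones above: Cb, Ebb, Gbb, Ab.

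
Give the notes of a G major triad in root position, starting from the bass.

The chord tones are G–B–D. With the root (G) lowest for root position: G, B, D.

G, B, D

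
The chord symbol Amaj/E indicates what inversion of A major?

Amaj/E means A major with E in the bass. E is the fifth of A major (A–C#–E), so this is second inversion.

second inversion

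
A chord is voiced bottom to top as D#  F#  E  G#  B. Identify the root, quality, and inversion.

Reducing to letter names: D#, F#, E, G#, B. These stack in thirds as E–G#–B–D#–F# — an E major ninth chord.
D# is the seventh of E major ninth; seventh in the bass means third inversion.

E major ninth, third inversion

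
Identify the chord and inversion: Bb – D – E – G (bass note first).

The distinct note names are Bb, D, E, G. Stacked in thirds they read E–G–Bb–D, which is a half-diminished seventh chord on E.
Bb is the fifth of E half-diminished seventh; fifth in the bass means second inversion (figured bass 4/3).

E half-diminished seventh, second inversion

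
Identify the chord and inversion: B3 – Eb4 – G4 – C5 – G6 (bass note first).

The distinct note names are B, Eb, G, C. Stacked in thirds they read C–Eb–G–B, which is a minor-major seventh chord on C.
With the seventh (B) in the bass, the chord is in third inversion (figured bass 4/2).

C minor-major seventh, third inversion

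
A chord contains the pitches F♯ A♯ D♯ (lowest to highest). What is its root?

D#

F#, A#, D# are the tones of a D# minor triad (D#–F#–A#), making D# the root.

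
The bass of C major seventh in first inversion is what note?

E

The third of C major seventh (C–E–G–B) is E; that is the bass in first inversion.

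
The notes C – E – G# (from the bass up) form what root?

C, E, G# are the tones of a C augmented triad (C–E–G#), making C the root.

C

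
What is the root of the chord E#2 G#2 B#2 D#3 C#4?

The distinct letter names are E#, G#, B#, D#, C#. Arranged as a stack of thirds they read C#–E#–G#–B#–D#, so C# is the root (a C# major ninth chord).

C#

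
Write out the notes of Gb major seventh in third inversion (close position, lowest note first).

F, Gb, Bb, Db

Spelling Gb major seventh: Gb–Bb–Db–F. In third inversion the seventh is bass, giving F, Gb, Bb, Db from the bottom.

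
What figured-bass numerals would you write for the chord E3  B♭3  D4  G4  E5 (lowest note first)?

The notes E, Bb, D, G stack in thirds as E–G–Bb–D — an E half-diminished seventh chord. The bass E is the root, so this is root position: figured 7.

7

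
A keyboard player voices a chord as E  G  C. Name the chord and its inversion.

C major, first inversion

The pitch classes E, G, C arrange in thirds as C–E–G: a C major triad.
With the third (E) in the bass, the chord is in first inversion (figured bass 6).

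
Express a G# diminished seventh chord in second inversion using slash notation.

Second inversion of G# diminished seventh has the fifth (D) in the bass. As a slash chord: G#dim7/D.

G#dim7/D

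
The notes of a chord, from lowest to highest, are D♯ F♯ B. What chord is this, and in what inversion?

The pitch classes D#, F#, B arrange in thirds as B–D#–F#: a B major triad.
With the third (D#) in the bass, the chord is in first inversion (figured bass 6).

B major, first inversion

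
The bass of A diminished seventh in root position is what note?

A

The root of A diminished seventh (A–C–Eb–Gb) is A; that is the bass in root position.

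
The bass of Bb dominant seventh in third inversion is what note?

Ab

The seventh of Bb dominant seventh (Bb–D–F–Ab) is Ab; that is the bass in third inversion.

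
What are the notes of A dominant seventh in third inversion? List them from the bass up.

Spelling A dominant seventh: A–C#–E–G. In third inversion the seventh is bass, giving G, A, C#, E from the bottom.

G, A, C#, E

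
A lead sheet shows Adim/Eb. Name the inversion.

second inversion

Adim/Eb means A diminished with Eb in the bass. Eb is the fifth of A diminished (A–C–Eb), so this is second inversion.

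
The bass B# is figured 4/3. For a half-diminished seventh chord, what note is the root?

E##

The figures 4/3 mean the fifth of the chord is in the bass. If B# is the fifth of a half-diminished seventh chord, the root is E## (chord tones E##–G##–B#–D##).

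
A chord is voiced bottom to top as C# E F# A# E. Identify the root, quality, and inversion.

F# dominant seventh, second inversion

The distinct note names are C#, E, F#, A#. Stacked in thirds they read F#–A#–C#–E, which is a dominant seventh chord on F#.
The lowest note is C#, the fifth of the chord, so this is second inversion (figured bass 4/3).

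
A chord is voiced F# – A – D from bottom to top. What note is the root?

F#, A, D are the tones of a D major triad (D–F#–A), making D the root.

D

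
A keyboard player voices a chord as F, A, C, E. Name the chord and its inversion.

F major seventh, root position

The pitch classes F, A, C, E arrange in thirds as F–A–C–E: an F major seventh chord.
The lowest note is F, the root of the chord, so this is root position (figured bass 7).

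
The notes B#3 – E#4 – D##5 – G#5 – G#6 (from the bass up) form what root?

Reordering B#, E#, D##, G# into stacked thirds gives E#–G#–B#–D##; the bottom of that stack, E#, is the root.

E#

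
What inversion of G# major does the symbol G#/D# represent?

G#/D# means G# major with D# in the bass. D# is the fifth of G# major (G#–B#–D#), so this is second inversion.

second inversion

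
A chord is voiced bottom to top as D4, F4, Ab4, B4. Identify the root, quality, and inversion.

The pitch classes D, F, Ab, B arrange in thirds as B–D–F–Ab: a B diminished seventh chord.
With the third (D) in the bass, the chord is in first inversion (figured bass 6/5).

B diminished seventh, first inversion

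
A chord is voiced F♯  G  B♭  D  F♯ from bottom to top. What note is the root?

G

The distinct letter names are F#, G, Bb, D. Arranged as a stack of thirds they read G–Bb–D–F#, so G is the root (a G minor-major seventh chord).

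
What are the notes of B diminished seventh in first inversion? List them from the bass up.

D, F, Ab, B

B diminished seventh is B–D–F–Ab. First inversion puts the third (D) in the bass, with the remaining tones above: D, F, Ab, B.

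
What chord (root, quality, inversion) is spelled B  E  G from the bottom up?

The distinct note names are B, E, G. Stacked in thirds they read E–G–B, which is a minor triad on E.
B is the fifth of E minor; fifth in the bass means second inversion (figured bass 6/4).

E minor, second inversion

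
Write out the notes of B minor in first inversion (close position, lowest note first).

D, F#, B

Spelling B minor: B–D–F#. In first inversion the third is bass, giving D, F#, B from the bottom.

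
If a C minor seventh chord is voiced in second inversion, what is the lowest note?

G

C minor seventh is C–Eb–G–Bb. Second inversion places the fifth in the bass: G.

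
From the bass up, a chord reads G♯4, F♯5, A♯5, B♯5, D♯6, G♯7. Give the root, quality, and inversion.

G# dominant ninth, root position

Reducing to letter names: G#, F#, A#, B#, D#. These stack in thirds as G#–B#–D#–F#–A# — a G# dominant ninth chord.
The lowest note is G#, the root of the chord, so this is root position.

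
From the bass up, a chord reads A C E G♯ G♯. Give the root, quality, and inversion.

A minor-major seventh, root position

Reducing to letter names: A, C, E, G#. These stack in thirds as A–C–E–G# — an A minor-major seventh chord.
A is the root of A minor-major seventh; root in the bass means root position (figured bass 7).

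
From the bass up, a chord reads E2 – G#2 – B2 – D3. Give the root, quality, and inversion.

The pitch classes E, G#, B, D arrange in thirds as E–G#–B–D: an E dominant seventh chord.
E is the root of E dominant seventh; root in the bass means root position (figured bass 7).

E dominant seventh, root position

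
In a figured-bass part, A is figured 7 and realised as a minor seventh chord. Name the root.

The figures 7 mean the root of the chord is in the bass. If A is the root of a minor seventh chord, the root is A (chord tones A–C–E–G).

A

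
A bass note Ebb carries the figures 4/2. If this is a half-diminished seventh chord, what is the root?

Fb

The figures 4/2 mean the seventh of the chord is in the bass. If Ebb is the seventh of a half-diminished seventh chord, the root is Fb (chord tones Fb–Abb–Cbb–Ebb).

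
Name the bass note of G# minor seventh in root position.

G#

The root of G# minor seventh (G#–B–D#–F#) is G#; that is the bass in root position.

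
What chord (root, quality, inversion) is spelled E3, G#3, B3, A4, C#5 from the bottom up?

The pitch classes E, G#, B, A, C# arrange in thirds as A–C#–E–G#–B: an A major ninth chord.
The lowest note is E, the fifth of the chord, so this is second inversion.

A major ninth, second inversion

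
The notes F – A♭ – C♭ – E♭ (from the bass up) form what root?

The distinct letter names are F, Ab, Cb, Eb. Arranged as a stack of thirds they read F–Ab–Cb–Eb, so F is the root (an F half-diminished seventh chord).

F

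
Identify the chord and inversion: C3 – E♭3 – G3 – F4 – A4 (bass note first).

Reducing to letter names: C, Eb, G, F, A. These stack in thirds as F–A–C–Eb–G — an F dominant ninth chord.
The lowest note is C, the fifth of the chord, so this is second inversion.

F dominant ninth, second inversion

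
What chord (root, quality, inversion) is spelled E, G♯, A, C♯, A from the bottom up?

The pitch classes E, G#, A, C# arrange in thirds as A–C#–E–G#: an A major seventh chord.
With the fifth (E) in the bass, the chord is in second inversion (figured bass 4/3).

A major seventh, second inversion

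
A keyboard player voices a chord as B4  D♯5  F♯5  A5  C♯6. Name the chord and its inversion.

B dominant ninth, root position

The pitch classes B, D#, F#, A, C# arrange in thirds as B–D#–F#–A–C#: a B dominant ninth chord.
The lowest note is B, the root of the chord, so this is root position.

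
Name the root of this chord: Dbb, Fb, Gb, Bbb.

Dbb, Fb, Gb, Bbb are the tones of a Gb half-diminished seventh chord (Gb–Bbb–Dbb–Fb), making Gb the root.

Gb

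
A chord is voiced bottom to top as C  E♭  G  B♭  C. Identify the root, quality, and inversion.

The distinct note names are C, Eb, G, Bb. Stacked in thirds they read C–Eb–G–Bb, which is a minor seventh chord on C.
The lowest note is C, the root of the chord, so this is root position (figured bass 7).

C minor seventh, root position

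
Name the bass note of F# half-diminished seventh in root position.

The root of F# half-diminished seventh (F#–A–C–E) is F#; that is the bass in root position.

F#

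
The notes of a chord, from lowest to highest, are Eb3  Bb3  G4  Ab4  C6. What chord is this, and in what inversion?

Ab major ninth, second inversion

Reducing to letter names: Eb, Bb, G, Ab, C. These stack in thirds as Ab–C–Eb–G–Bb — an Ab major ninth chord.
Eb is the fifth of Ab major ninth; fifth in the bass means second inversion.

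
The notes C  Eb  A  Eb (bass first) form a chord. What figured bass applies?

The notes C, Eb, A stack in thirds as A–C–Eb — an A diminished triad. The bass C is the third, so this is first inversion: figured 6.

6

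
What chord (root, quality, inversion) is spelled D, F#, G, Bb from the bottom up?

The distinct note names are D, F#, G, Bb. Stacked in thirds they read G–Bb–D–F#, which is a minor-major seventh chord on G.
With the fifth (D) in the bass, the chord is in second inversion (figured bass 4/3).

G minor-major seventh, second inversion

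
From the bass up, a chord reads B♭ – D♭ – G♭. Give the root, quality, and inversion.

Gb major, first inversion

The pitch classes Bb, Db, Gb arrange in thirds as Gb–Bb–Db: a Gb major triad.
Bb is the third of Gb major; third in the bass means first inversion (figured bass 6).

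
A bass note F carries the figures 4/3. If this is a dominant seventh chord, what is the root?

The figures 4/3 mean the fifth of the chord is in the bass. If F is the fifth of a dominant seventh chord, the root is Bb (chord tones Bb–D–F–Ab).

Bb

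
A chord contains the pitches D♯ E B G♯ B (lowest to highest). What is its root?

The distinct letter names are D#, E, B, G#. Arranged as a stack of thirds they read E–G#–B–D#, so E is the root (an E major seventh chord).

E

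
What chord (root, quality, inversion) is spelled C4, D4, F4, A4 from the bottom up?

The pitch classes C, D, F, A arrange in thirds as D–F–A–C: a D minor seventh chord.
C is the seventh of D minor seventh; seventh in the bass means third inversion (figured bass 4/2).

D minor seventh, third inversion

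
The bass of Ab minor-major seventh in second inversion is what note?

Ab minor-major seventh is Ab–Cb–Eb–G. Second inversion places the fifth in the bass: Eb.

Eb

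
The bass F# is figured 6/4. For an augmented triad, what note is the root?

The figures 6/4 mean the fifth of the chord is in the bass. If F# is the fifth of an augmented triad, the root is Bb (chord tones Bb–D–F#).

Bb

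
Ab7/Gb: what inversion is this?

third inversion

Ab7/Gb means Ab dominant seventh with Gb in the bass. Gb is the seventh of Ab dominant seventh (Ab–C–Eb–Gb), so this is third inversion.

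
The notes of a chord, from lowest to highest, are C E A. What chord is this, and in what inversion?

The distinct note names are C, E, A. Stacked in thirds they read A–C–E, which is a minor triad on A.
With the third (C) in the bass, the chord is in first inversion (figured bass 6).

A minor, first inversion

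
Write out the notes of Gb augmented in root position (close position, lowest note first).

Gb, Bb, D

Gb augmented is Gb–Bb–D. Root position puts the root (Gb) in the bass, with the remaining tones above: Gb, Bb, D.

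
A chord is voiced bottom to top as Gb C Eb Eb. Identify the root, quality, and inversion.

C diminished, second inversion

The pitch classes Gb, C, Eb arrange in thirds as C–Eb–Gb: a C diminished triad.
Gb is the fifth of C diminished; fifth in the bass means second inversion (figured bass 6/4).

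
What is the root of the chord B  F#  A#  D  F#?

B

B, F#, A#, D are the tones of a B minor-major seventh chord (B–D–F#–A#), making B the root.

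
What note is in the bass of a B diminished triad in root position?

In root position the root is lowest. For B diminished (B–D–F) that is B.

B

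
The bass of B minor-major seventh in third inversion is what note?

In third inversion the seventh is lowest. For B minor-major seventh (B–D–F#–A#) that is A#.

A#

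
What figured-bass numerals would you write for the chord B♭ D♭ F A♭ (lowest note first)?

7

The notes Bb, Db, F, Ab stack in thirds as Bb–Db–F–Ab — a Bb minor seventh chord. The bass Bb is the root, so this is root position: figured 7.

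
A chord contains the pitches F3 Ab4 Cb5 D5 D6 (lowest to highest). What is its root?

D

The distinct letter names are F, Ab, Cb, D. Arranged as a stack of thirds they read D–F–Ab–Cb, so D is the root (a D diminished seventh chord).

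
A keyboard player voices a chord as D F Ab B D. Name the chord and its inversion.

The pitch classes D, F, Ab, B arrange in thirds as B–D–F–Ab: a B diminished seventh chord.
D is the third of B diminished seventh; third in the bass means first inversion (figured bass 6/5).

B diminished seventh, first inversion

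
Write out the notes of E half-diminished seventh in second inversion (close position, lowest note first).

Bb, D, E, G

E half-diminished seventh is E–G–Bb–D. Second inversion puts the fifth (Bb) in the bass, with the remaining tones above: Bb, D, E, G.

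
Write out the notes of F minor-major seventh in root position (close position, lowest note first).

Spelling F minor-major seventh: F–Ab–C–E. In root position the root is bass, giving F, Ab, C, E from the bottom.

F, Ab, C, E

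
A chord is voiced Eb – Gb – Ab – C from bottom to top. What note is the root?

Ab

Eb, Gb, Ab, C are the tones of an Ab dominant seventh chord (Ab–C–Eb–Gb), making Ab the root.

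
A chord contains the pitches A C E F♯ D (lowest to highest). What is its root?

A, C, E, F#, D are the tones of a D dominant ninth chord (D–F#–A–C–E), making D the root.

D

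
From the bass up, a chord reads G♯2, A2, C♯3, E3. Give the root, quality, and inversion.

Reducing to letter names: G#, A, C#, E. These stack in thirds as A–C#–E–G# — an A major seventh chord.
G# is the seventh of A major seventh; seventh in the bass means third inversion (figured bass 4/2).

A major seventh, third inversion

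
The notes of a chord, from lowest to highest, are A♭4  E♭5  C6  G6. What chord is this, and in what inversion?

The distinct note names are Ab, Eb, C, G. Stacked in thirds they read Ab–C–Eb–G, which is a major seventh chord on Ab.
With the root (Ab) in the bass, the chord is in root position (figured bass 7).

Ab major seventh, root position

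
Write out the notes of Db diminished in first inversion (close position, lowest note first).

Fb, Abb, Db

Spelling Db diminished: Db–Fb–Abb. In first inversion the third is bass, giving Fb, Abb, Db from the bottom.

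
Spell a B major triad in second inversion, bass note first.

F#, B, D#

The chord tones are B–D#–F#. With the fifth (F#) lowest for second inversion: F#, B, D#.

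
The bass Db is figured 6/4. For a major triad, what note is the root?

The figures 6/4 mean the fifth of the chord is in the bass. If Db is the fifth of a major triad, the root is Gb (chord tones Gb–Bb–Db).

Gb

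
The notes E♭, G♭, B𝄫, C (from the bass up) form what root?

C

Reordering Eb, Gb, Bbb, C into stacked thirds gives C–Eb–Gb–Bbb; the bottom of that stack, C, is the root.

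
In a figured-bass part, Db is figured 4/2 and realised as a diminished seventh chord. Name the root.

E

The figures 4/2 mean the seventh of the chord is in the bass. If Db is the seventh of a diminished seventh chord, the root is E (chord tones E–G–Bb–Db).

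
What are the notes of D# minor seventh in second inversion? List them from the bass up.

A#, C#, D#, F#

D# minor seventh is D#–F#–A#–C#. Second inversion puts the fifth (A#) in the bass, with the remaining tones above: A#, C#, D#, F#.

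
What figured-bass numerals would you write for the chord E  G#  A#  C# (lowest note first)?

4/3

The notes E, G#, A#, C# stack in thirds as A#–C#–E–G# — an A# half-diminished seventh chord. The bass E is the fifth, so this is second inversion: figured 4/3.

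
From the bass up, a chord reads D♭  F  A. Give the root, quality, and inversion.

Db augmented, root position

The pitch classes Db, F, A arrange in thirds as Db–F–A: a Db augmented triad.
Db is the root of Db augmented; root in the bass means root position (figured bass 5/3).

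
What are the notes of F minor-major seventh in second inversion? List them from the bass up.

C, E, F, Ab

Spelling F minor-major seventh: F–Ab–C–E. In second inversion the fifth is bass, giving C, E, F, Ab from the bottom.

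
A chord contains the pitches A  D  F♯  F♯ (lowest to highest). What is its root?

D

The distinct letter names are A, D, F#. Arranged as a stack of thirds they read D–F#–A, so D is the root (a D major triad).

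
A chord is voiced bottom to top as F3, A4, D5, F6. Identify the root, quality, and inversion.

The pitch classes F, A, D arrange in thirds as D–F–A: a D minor triad.
With the third (F) in the bass, the chord is in first inversion (figured bass 6).

D minor, first inversion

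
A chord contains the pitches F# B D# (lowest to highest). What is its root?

F#, B, D# are the tones of a B major triad (B–D#–F#), making B the root.

B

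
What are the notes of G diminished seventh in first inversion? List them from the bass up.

G diminished seventh is G–Bb–Db–Fb. First inversion puts the third (Bb) in the bass, with the remaining tones above: Bb, Db, Fb, G.

Bb, Db, Fb, G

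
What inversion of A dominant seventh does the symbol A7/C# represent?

first inversion

A7/C# means A dominant seventh with C# in the bass. C# is the third of A dominant seventh (A–C#–E–G), so this is first inversion.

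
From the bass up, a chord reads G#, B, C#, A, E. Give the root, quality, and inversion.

A major ninth, third inversion

The pitch classes G#, B, C#, A, E arrange in thirds as A–C#–E–G#–B: an A major ninth chord.
With the seventh (G#) in the bass, the chord is in third inversion.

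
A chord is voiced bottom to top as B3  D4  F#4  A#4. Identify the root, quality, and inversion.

B minor-major seventh, root position

Reducing to letter names: B, D, F#, A#. These stack in thirds as B–D–F#–A# — a B minor-major seventh chord.
B is the root of B minor-major seventh; root in the bass means root position (figured bass 7).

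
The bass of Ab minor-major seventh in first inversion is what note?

Cb

The third of Ab minor-major seventh (Ab–Cb–Eb–G) is Cb; that is the bass in first inversion.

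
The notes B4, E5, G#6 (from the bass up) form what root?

E

B, E, G# are the tones of an E major triad (E–G#–B), making E the root.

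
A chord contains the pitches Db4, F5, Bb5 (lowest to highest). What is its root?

Bb

Db, F, Bb are the tones of a Bb minor triad (Bb–Db–F), making Bb the root.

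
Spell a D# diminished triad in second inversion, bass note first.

A, D#, F#

D# diminished is D#–F#–A. Second inversion puts the fifth (A) in the bass, with the remaining tones above: A, D#, F#.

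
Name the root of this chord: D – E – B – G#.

E

D, E, B, G# are the tones of an E dominant seventh chord (E–G#–B–D), making E the root.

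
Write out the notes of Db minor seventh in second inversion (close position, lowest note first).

Spelling Db minor seventh: Db–Fb–Ab–Cb. In second inversion the fifth is bass, giving Ab, Cb, Db, Fb from the bottom.

Ab, Cb, Db, Fb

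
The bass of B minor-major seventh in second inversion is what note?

The fifth of B minor-major seventh (B–D–F#–A#) is F#; that is the bass in second inversion.

F#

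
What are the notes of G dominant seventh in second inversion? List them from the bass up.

D, F, G, B

Spelling G dominant seventh: G–B–D–F. In second inversion the fifth is bass, giving D, F, G, B from the bottom.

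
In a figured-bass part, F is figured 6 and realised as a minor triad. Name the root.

D

The figures 6 mean the third of the chord is in the bass. If F is the third of a minor triad, the root is D (chord tones D–F–A).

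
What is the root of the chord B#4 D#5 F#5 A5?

B#

The distinct letter names are B#, D#, F#, A. Arranged as a stack of thirds they read B#–D#–F#–A, so B# is the root (a B# diminished seventh chord).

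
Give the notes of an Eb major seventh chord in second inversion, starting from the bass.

Bb, D, Eb, G

Spelling Eb major seventh: Eb–G–Bb–D. In second inversion the fifth is bass, giving Bb, D, Eb, G from the bottom.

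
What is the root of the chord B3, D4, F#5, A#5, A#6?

Reordering B, D, F#, A# into stacked thirds gives B–D–F#–A#; the bottom of that stack, B, is the root.

B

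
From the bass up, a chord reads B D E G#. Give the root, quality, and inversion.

E dominant seventh, second inversion

The pitch classes B, D, E, G# arrange in thirds as E–G#–B–D: an E dominant seventh chord.
With the fifth (B) in the bass, the chord is in second inversion (figured bass 4/3).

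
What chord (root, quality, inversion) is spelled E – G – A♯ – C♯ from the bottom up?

A# diminished seventh, second inversion

The pitch classes E, G, A#, C# arrange in thirds as A#–C#–E–G: an A# diminished seventh chord.
With the fifth (E) in the bass, the chord is in second inversion (figured bass 4/3).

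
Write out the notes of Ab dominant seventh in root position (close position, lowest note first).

Ab dominant seventh is Ab–C–Eb–Gb. Root position puts the root (Ab) in the bass, with the remaining tones above: Ab, C, Eb, Gb.

Ab, C, Eb, Gb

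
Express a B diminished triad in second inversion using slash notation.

Second inversion of B diminished has the fifth (F) in the bass. As a slash chord: Bdim/F.

Bdim/F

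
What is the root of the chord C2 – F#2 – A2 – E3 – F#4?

F#

The distinct letter names are C, F#, A, E. Arranged as a stack of thirds they read F#–A–C–E, so F# is the root (an F# half-diminished seventh chord).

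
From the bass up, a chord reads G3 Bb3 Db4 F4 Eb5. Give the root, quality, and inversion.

The distinct note names are G, Bb, Db, F, Eb. Stacked in thirds they read Eb–G–Bb–Db–F, which is a dominant ninth chord on Eb.
With the third (G) in the bass, the chord is in first inversion.

Eb dominant ninth, first inversion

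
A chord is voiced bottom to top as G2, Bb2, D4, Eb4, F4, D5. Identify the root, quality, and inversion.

Eb major ninth, first inversion

Reducing to letter names: G, Bb, D, Eb, F. These stack in thirds as Eb–G–Bb–D–F — an Eb major ninth chord.
The lowest note is G, the third of the chord, so this is first inversion.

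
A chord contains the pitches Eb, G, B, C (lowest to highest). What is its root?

C

The distinct letter names are Eb, G, B, C. Arranged as a stack of thirds they read C–Eb–G–B, so C is the root (a C minor-major seventh chord).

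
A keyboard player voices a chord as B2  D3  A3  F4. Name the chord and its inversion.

The distinct note names are B, D, A, F. Stacked in thirds they read B–D–F–A, which is a half-diminished seventh chord on B.
B is the root of B half-diminished seventh; root in the bass means root position (figured bass 7).

B half-diminished seventh, root position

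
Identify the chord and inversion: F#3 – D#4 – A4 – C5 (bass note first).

D# diminished seventh, first inversion

The distinct note names are F#, D#, A, C. Stacked in thirds they read D#–F#–A–C, which is a diminished seventh chord on D#.
With the third (F#) in the bass, the chord is in first inversion (figured bass 6/5).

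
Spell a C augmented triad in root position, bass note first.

C, E, G#

C augmented is C–E–G#. Root position puts the root (C) in the bass, with the remaining tones above: C, E, G#.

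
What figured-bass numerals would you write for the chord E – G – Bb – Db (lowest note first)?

The notes E, G, Bb, Db stack in thirds as E–G–Bb–Db — an E diminished seventh chord. The bass E is the root, so this is root position: figured 7.

7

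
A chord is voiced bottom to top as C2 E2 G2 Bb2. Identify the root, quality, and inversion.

C dominant seventh, root position

Reducing to letter names: C, E, G, Bb. These stack in thirds as C–E–G–Bb — a C dominant seventh chord.
With the root (C) in the bass, the chord is in root position (figured bass 7).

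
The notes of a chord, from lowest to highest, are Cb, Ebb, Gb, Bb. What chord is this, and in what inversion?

Reducing to letter names: Cb, Ebb, Gb, Bb. These stack in thirds as Cb–Ebb–Gb–Bb — a Cb minor-major seventh chord.
The lowest note is Cb, the root of the chord, so this is root position (figured bass 7).

Cb minor-major seventh, root position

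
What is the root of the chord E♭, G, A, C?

Eb, G, A, C are the tones of an A half-diminished seventh chord (A–C–Eb–G), making A the root.

A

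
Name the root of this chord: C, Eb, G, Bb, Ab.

Ab

C, Eb, G, Bb, Ab are the tones of an Ab major ninth chord (Ab–C–Eb–G–Bb), making Ab the root.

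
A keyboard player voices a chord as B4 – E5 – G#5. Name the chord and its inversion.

Reducing to letter names: B, E, G#. These stack in thirds as E–G#–B — an E major triad.
B is the fifth of E major; fifth in the bass means second inversion (figured bass 6/4).

E major, second inversion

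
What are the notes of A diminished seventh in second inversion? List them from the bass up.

The chord tones are A–C–Eb–Gb. With the fifth (Eb) lowest for second inversion: Eb, Gb, A, C.

Eb, Gb, A, C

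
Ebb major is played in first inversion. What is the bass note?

In first inversion the third is lowest. For Ebb major (Ebb–Gb–Bbb) that is Gb.

Gb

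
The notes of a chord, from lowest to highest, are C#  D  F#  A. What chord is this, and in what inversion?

D major seventh, third inversion

The pitch classes C#, D, F#, A arrange in thirds as D–F#–A–C#: a D major seventh chord.
The lowest note is C#, the seventh of the chord, so this is third inversion (figured bass 4/2).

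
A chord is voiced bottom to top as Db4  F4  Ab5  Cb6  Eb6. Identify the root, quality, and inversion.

The distinct note names are Db, F, Ab, Cb, Eb. Stacked in thirds they read Db–F–Ab–Cb–Eb, which is a dominant ninth chord on Db.
With the root (Db) in the bass, the chord is in root position.

Db dominant ninth, root position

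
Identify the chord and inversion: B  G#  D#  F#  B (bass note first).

Reducing to letter names: B, G#, D#, F#. These stack in thirds as G#–B–D#–F# — a G# minor seventh chord.
The lowest note is B, the third of the chord, so this is first inversion (figured bass 6/5).

G# minor seventh, first inversion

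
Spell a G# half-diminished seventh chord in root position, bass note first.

G#, B, D, F#

G# half-diminished seventh is G#–B–D–F#. Root position puts the root (G#) in the bass, with the remaining tones above: G#, B, D, F#.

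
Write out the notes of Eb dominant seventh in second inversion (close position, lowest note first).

Bb, Db, Eb, G

Eb dominant seventh is Eb–G–Bb–Db. Second inversion puts the fifth (Bb) in the bass, with the remaining tones above: Bb, Db, Eb, G.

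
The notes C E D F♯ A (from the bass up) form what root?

The distinct letter names are C, E, D, F#, A. Arranged as a stack of thirds they read D–F#–A–C–E, so D is the root (a D dominant ninth chord).

D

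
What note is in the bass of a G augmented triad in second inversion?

The fifth of G augmented (G–B–D#) is D#; that is the bass in second inversion.

D#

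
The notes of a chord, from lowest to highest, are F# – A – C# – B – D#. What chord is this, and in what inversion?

Reducing to letter names: F#, A, C#, B, D#. These stack in thirds as B–D#–F#–A–C# — a B dominant ninth chord.
F# is the fifth of B dominant ninth; fifth in the bass means second inversion.

B dominant ninth, second inversion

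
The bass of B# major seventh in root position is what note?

B#

In root position the root is lowest. For B# major seventh (B#–D##–F##–A##) that is B#.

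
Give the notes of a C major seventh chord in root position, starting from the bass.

C, E, G, B

C major seventh is C–E–G–B. Root position puts the root (C) in the bass, with the remaining tones above: C, E, G, B.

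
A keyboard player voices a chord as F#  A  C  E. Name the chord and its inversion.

F# half-diminished seventh, root position

The pitch classes F#, A, C, E arrange in thirds as F#–A–C–E: an F# half-diminished seventh chord.
F# is the root of F# half-diminished seventh; root in the bass means root position (figured bass 7).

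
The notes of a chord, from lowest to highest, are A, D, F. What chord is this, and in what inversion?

The distinct note names are A, D, F. Stacked in thirds they read D–F–A, which is a minor triad on D.
With the fifth (A) in the bass, the chord is in second inversion (figured bass 6/4).

D minor, second inversion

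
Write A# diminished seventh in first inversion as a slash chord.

First inversion of A# diminished seventh has the third (C#) in the bass. As a slash chord: A#dim7/C#.

A#dim7/C#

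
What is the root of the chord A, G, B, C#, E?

A

The distinct letter names are A, G, B, C#, E. Arranged as a stack of thirds they read A–C#–E–G–B, so A is the root (an A dominant ninth chord).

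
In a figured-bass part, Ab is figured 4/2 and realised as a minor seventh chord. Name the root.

The figures 4/2 mean the seventh of the chord is in the bass. If Ab is the seventh of a minor seventh chord, the root is Bb (chord tones Bb–Db–F–Ab).

Bb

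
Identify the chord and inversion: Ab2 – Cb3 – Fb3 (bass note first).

The distinct note names are Ab, Cb, Fb. Stacked in thirds they read Fb–Ab–Cb, which is a major triad on Fb.
With the third (Ab) in the bass, the chord is in first inversion (figured bass 6).

Fb major, first inversion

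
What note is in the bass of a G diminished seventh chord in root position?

G

G diminished seventh is G–Bb–Db–Fb. Root position places the root in the bass: G.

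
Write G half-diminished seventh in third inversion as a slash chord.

Third inversion of G half-diminished seventh has the seventh (F) in the bass. As a slash chord: Gø7/F.

Gø7/F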